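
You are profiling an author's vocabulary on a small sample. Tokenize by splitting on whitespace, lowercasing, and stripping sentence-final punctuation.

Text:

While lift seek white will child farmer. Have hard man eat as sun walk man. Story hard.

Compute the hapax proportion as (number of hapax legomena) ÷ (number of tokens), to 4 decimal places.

0.7647

Frequencies: hard:2, man:2, while:1, lift:1, seek:1, white:1, will:1, child:1, farmer:1, have:1, eat:1, as:1, sun:1, walk:1, story:1
Hapax count = 13; token count = 17.
Ratio = 13 / 17 = 0.7647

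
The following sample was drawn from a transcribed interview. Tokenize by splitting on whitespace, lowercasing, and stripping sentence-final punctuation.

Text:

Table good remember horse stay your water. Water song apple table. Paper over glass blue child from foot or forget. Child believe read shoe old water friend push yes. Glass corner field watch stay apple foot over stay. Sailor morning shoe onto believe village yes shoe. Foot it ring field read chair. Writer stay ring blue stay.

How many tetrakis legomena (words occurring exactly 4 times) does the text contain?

0

Frequencies: stay:5, water:3, foot:3, shoe:3, table:2, apple:2, over:2, glass:2, blue:2, child:2, believe:2, read:2, yes:2, field:2, ring:2, good:1, remember:1, horse:1, your:1, song:1, … (16 more, each freq 1)
Words with frequency 4: (none)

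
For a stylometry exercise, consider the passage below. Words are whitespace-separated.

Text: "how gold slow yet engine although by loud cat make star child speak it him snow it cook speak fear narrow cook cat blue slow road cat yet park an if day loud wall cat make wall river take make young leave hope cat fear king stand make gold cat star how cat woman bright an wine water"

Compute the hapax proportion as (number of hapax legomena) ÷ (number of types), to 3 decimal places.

Frequencies: cat:7, make:4, how:2, gold:2, slow:2, yet:2, loud:2, star:2, speak:2, it:2, cook:2, fear:2, an:2, wall:2, engine:1, although:1, by:1, child:1, him:1, snow:1, … (17 more, each freq 1)
Hapax count = 23; type count = 37.
Ratio = 23 / 37 = 0.622

0.622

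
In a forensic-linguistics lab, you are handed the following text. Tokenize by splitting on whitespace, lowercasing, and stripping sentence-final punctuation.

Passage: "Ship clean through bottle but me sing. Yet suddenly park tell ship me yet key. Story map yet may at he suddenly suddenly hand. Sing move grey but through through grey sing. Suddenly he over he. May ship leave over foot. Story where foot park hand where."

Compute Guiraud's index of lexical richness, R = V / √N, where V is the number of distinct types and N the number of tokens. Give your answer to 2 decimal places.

N = 47, V = 24.
√N = 6.855655
R = 24 / 6.855655 = 3.50

3.50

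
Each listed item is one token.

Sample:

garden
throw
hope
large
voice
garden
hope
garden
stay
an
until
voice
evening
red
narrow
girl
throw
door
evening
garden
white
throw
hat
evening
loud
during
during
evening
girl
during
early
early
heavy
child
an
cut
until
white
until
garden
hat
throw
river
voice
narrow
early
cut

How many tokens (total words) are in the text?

47

Tokens: garden, throw, hope, large, voice, garden, hope, garden, stay, an, until, voice, evening, red, narrow, girl, throw, door, evening, garden, white, throw, hat, evening, loud, during, during, evening, girl, during, early, early, heavy, child, an, cut, until, white, until, garden, hat, throw, river, voice, narrow, early, cut
N = 47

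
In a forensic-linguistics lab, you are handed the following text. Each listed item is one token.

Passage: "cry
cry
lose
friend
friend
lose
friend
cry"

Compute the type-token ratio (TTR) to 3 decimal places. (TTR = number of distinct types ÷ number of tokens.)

0.375

N = 8 tokens, V = 3 types.
TTR = V / N = 3 / 8 = 0.375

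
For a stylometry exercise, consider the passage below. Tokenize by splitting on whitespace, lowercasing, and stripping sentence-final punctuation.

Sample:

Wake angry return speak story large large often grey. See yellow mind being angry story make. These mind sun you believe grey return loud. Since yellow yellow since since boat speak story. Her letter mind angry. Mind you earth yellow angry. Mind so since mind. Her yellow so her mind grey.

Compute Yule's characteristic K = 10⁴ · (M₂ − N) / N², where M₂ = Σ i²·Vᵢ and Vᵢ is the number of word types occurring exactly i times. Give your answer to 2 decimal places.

438.29

Frequencies: mind:7, yellow:5, angry:4, since:4, story:3, grey:3, her:3, return:2, speak:2, large:2, you:2, so:2, wake:1, often:1, see:1, being:1, make:1, these:1, sun:1, believe:1, … (4 more, each freq 1)
N = 51. Frequency spectrum: V_1=12, V_2=5, V_3=3, V_4=2, V_5=1, V_7=1
M₂ = 1²·12 + 2²·5 + 3²·3 + 4²·2 + 5²·1 + 7²·1 = 165
K = 10000 × (165 − 51) / 51² = 438.29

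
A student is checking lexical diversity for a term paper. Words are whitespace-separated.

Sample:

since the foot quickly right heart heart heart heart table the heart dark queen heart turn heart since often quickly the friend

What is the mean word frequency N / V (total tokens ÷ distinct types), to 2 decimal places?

N = 22 tokens, V = 12 types.
Mean frequency = N / V = 22 / 12 = 1.83

1.83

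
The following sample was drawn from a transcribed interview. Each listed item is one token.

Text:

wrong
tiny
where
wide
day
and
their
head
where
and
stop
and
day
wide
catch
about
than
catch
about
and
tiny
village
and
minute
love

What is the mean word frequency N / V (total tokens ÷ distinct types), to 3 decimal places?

N = 25 tokens, V = 15 types.
Mean frequency = N / V = 25 / 15 = 1.667

1.667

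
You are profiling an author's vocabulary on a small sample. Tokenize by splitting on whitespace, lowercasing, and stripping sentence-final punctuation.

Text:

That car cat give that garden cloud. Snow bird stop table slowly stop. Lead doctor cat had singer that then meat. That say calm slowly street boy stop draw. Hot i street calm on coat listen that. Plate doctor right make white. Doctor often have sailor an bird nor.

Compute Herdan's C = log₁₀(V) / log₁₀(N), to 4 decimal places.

0.9208

N = 49, V = 36.
log₁₀(V) = 1.556303, log₁₀(N) = 1.690196
C = 1.556303 / 1.690196 = 0.9208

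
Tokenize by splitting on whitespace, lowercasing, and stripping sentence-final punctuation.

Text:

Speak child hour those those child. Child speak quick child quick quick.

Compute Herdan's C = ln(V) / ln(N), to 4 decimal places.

0.6477

N = 12, V = 5.
ln(V) = 1.609438, ln(N) = 2.484907
C = 1.609438 / 2.484907 = 0.6477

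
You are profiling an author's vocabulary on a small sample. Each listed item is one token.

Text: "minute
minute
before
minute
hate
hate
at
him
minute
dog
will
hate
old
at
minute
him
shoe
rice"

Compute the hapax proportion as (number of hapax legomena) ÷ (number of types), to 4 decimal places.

0.6000

Frequencies: minute:5, hate:3, at:2, him:2, before:1, dog:1, will:1, old:1, shoe:1, rice:1
Hapax count = 6; type count = 10.
Ratio = 6 / 10 = 0.6000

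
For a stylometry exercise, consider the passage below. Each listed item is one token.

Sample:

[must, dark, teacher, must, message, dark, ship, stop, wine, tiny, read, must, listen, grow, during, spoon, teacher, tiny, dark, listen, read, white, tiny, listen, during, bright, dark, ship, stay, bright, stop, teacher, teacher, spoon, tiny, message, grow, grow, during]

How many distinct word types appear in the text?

16

Distinct types: {bright, dark, during, grow, listen, message, must, read, ship, spoon, stay, stop, teacher, tiny, white, wine}
V = 16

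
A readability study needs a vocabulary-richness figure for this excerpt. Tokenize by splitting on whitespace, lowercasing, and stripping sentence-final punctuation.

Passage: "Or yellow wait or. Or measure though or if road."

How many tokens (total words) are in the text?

Tokens: or, yellow, wait, or, or, measure, though, or, if, road
N = 10

10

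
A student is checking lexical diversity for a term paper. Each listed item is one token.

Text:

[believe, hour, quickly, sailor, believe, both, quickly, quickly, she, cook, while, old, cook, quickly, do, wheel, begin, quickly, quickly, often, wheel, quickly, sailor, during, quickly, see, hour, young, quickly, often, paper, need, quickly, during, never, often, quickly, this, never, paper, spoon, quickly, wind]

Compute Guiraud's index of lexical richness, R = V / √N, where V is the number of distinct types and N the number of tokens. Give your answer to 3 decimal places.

3.355

N = 43, V = 22.
√N = 6.557439
R = 22 / 6.557439 = 3.355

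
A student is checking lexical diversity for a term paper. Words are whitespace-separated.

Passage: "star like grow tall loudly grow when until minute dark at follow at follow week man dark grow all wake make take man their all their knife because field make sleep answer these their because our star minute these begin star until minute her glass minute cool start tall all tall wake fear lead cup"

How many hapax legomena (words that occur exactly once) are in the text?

18

Frequencies: minute:4, star:3, grow:3, tall:3, all:3, their:3, until:2, dark:2, at:2, follow:2, man:2, wake:2, make:2, because:2, these:2, like:1, loudly:1, when:1, week:1, take:1, … (13 more, each freq 1)
Hapax (freq=1): answer, begin, cool, cup, fear, field, glass, her, knife, lead, like, loudly, our, sleep, start, take, week, when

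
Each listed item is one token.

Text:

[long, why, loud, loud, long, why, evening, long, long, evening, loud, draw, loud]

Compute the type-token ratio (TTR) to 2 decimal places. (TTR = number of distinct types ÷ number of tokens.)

0.38

N = 13 tokens, V = 5 types.
TTR = V / N = 5 / 13 = 0.38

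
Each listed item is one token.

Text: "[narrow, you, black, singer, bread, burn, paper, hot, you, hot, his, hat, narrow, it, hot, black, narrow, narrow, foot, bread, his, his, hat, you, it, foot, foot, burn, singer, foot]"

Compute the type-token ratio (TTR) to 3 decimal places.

N = 30 tokens, V = 12 types.
TTR = V / N = 12 / 30 = 0.400

0.400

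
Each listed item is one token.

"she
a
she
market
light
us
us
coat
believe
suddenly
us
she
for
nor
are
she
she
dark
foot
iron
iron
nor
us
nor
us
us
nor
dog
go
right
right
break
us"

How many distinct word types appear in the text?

18

Distinct types: {a, are, believe, break, coat, dark, dog, foot, for, go, iron, light, market, nor, right, she, suddenly, us}
V = 18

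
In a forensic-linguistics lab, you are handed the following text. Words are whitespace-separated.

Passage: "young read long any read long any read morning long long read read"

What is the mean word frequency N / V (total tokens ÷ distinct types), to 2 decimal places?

N = 13 tokens, V = 5 types.
Mean frequency = N / V = 13 / 5 = 2.60

2.60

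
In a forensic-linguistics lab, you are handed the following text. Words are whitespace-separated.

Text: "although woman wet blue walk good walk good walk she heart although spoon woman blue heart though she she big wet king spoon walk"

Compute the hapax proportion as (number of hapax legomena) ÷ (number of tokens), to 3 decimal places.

0.125

Frequencies: walk:4, she:3, although:2, woman:2, wet:2, blue:2, good:2, heart:2, spoon:2, though:1, big:1, king:1
Hapax count = 3; token count = 24.
Ratio = 3 / 24 = 0.125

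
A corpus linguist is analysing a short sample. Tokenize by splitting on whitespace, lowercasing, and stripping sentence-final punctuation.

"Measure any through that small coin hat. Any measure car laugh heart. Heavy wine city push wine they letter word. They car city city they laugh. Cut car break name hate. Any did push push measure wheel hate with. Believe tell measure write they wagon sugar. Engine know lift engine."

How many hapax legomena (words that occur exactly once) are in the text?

Frequencies: measure:4, they:4, any:3, car:3, city:3, push:3, laugh:2, wine:2, hate:2, engine:2, through:1, that:1, small:1, coin:1, hat:1, heart:1, heavy:1, letter:1, word:1, cut:1, … (12 more, each freq 1)
Hapax (freq=1): believe, break, coin, cut, did, hat, heart, heavy, know, letter, lift, name, small, sugar, tell, that, through, wagon, wheel, with, word, write

22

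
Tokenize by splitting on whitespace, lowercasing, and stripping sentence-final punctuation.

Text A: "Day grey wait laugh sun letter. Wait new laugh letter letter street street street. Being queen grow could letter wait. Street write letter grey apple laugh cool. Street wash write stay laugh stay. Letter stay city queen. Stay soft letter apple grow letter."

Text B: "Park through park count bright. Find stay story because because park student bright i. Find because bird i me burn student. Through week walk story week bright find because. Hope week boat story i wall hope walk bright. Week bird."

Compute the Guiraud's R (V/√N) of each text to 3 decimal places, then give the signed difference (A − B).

A: V=19, N=43, R=2.897
B: V=18, N=40, R=2.846
Difference = 2.897 − 2.846 = 0.051

0.051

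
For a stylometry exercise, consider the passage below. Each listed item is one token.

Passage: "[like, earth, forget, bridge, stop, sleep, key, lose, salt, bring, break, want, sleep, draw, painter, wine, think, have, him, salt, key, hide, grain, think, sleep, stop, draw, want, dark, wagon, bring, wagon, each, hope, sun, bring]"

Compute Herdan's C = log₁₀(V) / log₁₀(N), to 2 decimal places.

0.90

N = 36, V = 25.
log₁₀(V) = 1.397940, log₁₀(N) = 1.556303
C = 1.397940 / 1.556303 = 0.90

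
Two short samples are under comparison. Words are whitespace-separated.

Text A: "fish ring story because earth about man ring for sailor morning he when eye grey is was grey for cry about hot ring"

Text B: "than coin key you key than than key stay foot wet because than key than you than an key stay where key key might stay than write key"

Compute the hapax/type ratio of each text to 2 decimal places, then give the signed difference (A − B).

A: hapax=14, V=18, ratio=0.78
B: hapax=8, V=12, ratio=0.67
Difference = 0.78 − 0.67 = 0.11

0.11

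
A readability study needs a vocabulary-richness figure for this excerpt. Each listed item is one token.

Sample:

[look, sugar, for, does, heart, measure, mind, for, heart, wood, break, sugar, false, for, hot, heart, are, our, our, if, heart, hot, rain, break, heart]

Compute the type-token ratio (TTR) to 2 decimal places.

N = 25 tokens, V = 15 types.
TTR = V / N = 15 / 25 = 0.60

0.60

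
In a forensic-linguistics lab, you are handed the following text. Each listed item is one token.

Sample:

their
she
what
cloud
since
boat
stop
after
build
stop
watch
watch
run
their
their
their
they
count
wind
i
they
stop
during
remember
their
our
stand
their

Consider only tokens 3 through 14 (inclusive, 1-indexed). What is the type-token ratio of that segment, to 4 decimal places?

0.8333

Segment tokens 3–14: what, cloud, since, boat, stop, after, build, stop, watch, watch, run, their
Segment N = 12, segment V = 10.
TTR = 10 / 12 = 0.8333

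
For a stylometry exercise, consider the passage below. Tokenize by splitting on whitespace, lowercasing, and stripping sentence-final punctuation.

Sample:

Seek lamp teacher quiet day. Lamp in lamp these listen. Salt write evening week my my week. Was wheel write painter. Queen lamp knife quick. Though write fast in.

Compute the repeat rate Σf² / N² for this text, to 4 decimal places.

0.0630

Frequencies: lamp:4, write:3, in:2, week:2, my:2, seek:1, teacher:1, quiet:1, day:1, these:1, listen:1, salt:1, evening:1, was:1, wheel:1, painter:1, queen:1, knife:1, quick:1, though:1, … (1 more, each freq 1)
Σf² = 53; N² = 841
Repeat rate = 53 / 841 = 0.0630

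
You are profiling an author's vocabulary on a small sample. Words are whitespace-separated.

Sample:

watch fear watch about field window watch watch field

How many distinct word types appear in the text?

5

Distinct types: {about, fear, field, watch, window}
V = 5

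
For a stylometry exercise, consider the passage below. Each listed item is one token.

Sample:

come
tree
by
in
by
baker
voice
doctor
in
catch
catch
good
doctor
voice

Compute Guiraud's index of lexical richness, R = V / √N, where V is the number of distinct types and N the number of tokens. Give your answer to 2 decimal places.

2.41

N = 14, V = 9.
√N = 3.741657
R = 9 / 3.741657 = 2.41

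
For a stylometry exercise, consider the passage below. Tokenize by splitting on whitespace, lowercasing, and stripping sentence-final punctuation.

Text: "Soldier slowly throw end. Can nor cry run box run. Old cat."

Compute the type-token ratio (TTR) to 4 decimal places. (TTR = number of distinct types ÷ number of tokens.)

N = 12 tokens, V = 11 types.
TTR = V / N = 11 / 12 = 0.9167

0.9167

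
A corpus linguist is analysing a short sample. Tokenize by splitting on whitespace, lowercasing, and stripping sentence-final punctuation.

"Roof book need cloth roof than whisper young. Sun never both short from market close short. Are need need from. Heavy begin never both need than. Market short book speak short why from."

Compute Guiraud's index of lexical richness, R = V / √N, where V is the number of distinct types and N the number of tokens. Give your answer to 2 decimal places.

N = 33, V = 19.
√N = 5.744563
R = 19 / 5.744563 = 3.31

3.31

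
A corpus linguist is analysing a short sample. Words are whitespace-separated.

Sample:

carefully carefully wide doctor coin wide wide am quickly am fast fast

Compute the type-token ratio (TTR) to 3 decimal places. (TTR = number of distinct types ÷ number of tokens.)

0.583

N = 12 tokens, V = 7 types.
TTR = V / N = 7 / 12 = 0.583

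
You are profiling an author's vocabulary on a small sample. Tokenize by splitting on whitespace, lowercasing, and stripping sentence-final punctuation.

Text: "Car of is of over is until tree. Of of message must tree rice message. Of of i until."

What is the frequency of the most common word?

Frequencies: of:6, is:2, until:2, tree:2, message:2, car:1, over:1, must:1, rice:1, i:1
Most common: 'of' with frequency 6.

6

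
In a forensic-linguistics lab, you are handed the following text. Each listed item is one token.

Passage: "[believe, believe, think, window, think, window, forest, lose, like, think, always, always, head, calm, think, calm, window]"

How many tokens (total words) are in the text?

Tokens: believe, believe, think, window, think, window, forest, lose, like, think, always, always, head, calm, think, calm, window
N = 17

17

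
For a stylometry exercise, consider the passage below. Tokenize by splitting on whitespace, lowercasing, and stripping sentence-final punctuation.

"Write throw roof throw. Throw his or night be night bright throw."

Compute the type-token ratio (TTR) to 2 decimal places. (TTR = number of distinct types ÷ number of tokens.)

0.67

N = 12 tokens, V = 8 types.
TTR = V / N = 8 / 12 = 0.67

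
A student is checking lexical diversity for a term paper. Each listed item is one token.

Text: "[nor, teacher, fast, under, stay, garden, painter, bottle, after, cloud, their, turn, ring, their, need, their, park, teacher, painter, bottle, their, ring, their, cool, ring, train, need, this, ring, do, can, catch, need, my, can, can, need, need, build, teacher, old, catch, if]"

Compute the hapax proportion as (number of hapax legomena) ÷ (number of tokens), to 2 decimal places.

Frequencies: their:5, need:5, ring:4, teacher:3, can:3, painter:2, bottle:2, catch:2, nor:1, fast:1, under:1, stay:1, garden:1, after:1, cloud:1, turn:1, park:1, cool:1, train:1, this:1, … (5 more, each freq 1)
Hapax count = 17; token count = 43.
Ratio = 17 / 43 = 0.40

0.40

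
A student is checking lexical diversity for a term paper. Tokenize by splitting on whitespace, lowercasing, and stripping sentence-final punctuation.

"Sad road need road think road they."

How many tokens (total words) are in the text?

Tokens: sad, road, need, road, think, road, they
N = 7

7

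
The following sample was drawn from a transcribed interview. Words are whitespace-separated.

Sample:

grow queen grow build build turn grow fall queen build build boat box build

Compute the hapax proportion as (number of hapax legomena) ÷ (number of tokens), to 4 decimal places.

Frequencies: build:5, grow:3, queen:2, turn:1, fall:1, boat:1, box:1
Hapax count = 4; token count = 14.
Ratio = 4 / 14 = 0.2857

0.2857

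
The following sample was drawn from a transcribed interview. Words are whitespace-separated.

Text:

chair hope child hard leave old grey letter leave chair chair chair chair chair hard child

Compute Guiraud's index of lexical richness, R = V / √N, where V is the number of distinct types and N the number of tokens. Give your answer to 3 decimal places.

N = 16, V = 8.
√N = 4.000000
R = 8 / 4.000000 = 2.000

2.000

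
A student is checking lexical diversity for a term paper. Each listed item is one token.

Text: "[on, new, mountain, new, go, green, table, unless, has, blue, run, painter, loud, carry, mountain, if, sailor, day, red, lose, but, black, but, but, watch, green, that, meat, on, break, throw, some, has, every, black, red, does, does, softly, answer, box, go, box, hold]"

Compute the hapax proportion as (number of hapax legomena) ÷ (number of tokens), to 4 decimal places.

0.4773

Frequencies: but:3, on:2, new:2, mountain:2, go:2, green:2, has:2, red:2, black:2, does:2, box:2, table:1, unless:1, blue:1, run:1, painter:1, loud:1, carry:1, if:1, sailor:1, … (12 more, each freq 1)
Hapax count = 21; token count = 44.
Ratio = 21 / 44 = 0.4773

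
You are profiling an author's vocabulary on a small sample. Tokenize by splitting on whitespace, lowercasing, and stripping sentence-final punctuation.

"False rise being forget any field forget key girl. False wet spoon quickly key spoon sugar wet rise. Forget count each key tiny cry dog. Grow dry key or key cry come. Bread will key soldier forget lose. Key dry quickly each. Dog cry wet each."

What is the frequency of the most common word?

7

Frequencies: key:7, forget:4, wet:3, each:3, cry:3, false:2, rise:2, spoon:2, quickly:2, dog:2, dry:2, being:1, any:1, field:1, girl:1, sugar:1, count:1, tiny:1, grow:1, or:1, … (5 more, each freq 1)
Most common: 'key' with frequency 7.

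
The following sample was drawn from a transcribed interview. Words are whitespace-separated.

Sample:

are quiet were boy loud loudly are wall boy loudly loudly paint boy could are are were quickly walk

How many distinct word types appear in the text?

Distinct types: {are, boy, could, loud, loudly, paint, quickly, quiet, walk, wall, were}
V = 11

11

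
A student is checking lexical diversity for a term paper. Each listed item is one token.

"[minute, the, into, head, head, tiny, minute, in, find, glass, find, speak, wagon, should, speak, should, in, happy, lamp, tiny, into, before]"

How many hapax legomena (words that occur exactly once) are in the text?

Frequencies: minute:2, into:2, head:2, tiny:2, in:2, find:2, speak:2, should:2, the:1, glass:1, wagon:1, happy:1, lamp:1, before:1
Hapax (freq=1): before, glass, happy, lamp, the, wagon

6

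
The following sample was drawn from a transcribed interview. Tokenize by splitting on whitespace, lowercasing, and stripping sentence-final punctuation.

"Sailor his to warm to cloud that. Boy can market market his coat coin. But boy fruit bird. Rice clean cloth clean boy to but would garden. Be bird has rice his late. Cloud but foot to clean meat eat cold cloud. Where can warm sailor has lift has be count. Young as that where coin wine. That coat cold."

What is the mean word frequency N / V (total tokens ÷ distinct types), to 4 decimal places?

N = 60 tokens, V = 32 types.
Mean frequency = N / V = 60 / 32 = 1.8750

1.8750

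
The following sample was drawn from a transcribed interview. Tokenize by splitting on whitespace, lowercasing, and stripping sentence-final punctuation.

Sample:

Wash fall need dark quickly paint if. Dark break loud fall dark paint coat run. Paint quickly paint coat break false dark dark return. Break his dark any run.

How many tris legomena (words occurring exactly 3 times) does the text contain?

Frequencies: dark:6, paint:4, break:3, fall:2, quickly:2, coat:2, run:2, wash:1, need:1, if:1, loud:1, false:1, return:1, his:1, any:1
Words with frequency 3: break

1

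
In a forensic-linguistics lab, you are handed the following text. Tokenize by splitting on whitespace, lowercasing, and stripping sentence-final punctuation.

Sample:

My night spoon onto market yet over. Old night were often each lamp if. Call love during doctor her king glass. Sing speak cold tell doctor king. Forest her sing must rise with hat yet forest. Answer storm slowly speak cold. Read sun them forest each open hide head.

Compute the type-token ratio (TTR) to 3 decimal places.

0.776

N = 49 tokens, V = 38 types.
TTR = V / N = 38 / 49 = 0.776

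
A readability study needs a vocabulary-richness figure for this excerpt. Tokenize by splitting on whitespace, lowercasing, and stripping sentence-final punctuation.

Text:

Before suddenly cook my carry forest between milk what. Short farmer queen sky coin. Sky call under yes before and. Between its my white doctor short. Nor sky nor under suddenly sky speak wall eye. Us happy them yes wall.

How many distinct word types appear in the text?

Distinct types: {and, before, between, call, carry, coin, cook, doctor, eye, farmer, forest, happy, its, milk, my, nor, queen, short, sky, speak, suddenly, them, under, us, wall, what, white, yes}
V = 28

28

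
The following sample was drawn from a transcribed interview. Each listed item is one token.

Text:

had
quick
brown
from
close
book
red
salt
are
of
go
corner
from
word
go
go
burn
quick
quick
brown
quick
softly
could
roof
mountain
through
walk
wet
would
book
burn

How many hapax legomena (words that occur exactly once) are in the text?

16

Frequencies: quick:4, go:3, brown:2, from:2, book:2, burn:2, had:1, close:1, red:1, salt:1, are:1, of:1, corner:1, word:1, softly:1, could:1, roof:1, mountain:1, through:1, walk:1, … (2 more, each freq 1)
Hapax (freq=1): are, close, corner, could, had, mountain, of, red, roof, salt, softly, through, walk, wet, word, would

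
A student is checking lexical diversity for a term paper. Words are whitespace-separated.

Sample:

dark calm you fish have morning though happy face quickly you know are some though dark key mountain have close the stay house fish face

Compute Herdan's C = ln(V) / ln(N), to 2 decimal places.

N = 25, V = 19.
ln(V) = 2.944439, ln(N) = 3.218876
C = 2.944439 / 3.218876 = 0.91

0.91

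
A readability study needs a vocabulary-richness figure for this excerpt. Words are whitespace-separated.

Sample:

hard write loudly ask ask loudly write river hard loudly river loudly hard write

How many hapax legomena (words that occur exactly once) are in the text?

0

Frequencies: loudly:4, hard:3, write:3, ask:2, river:2
Hapax (freq=1): (none)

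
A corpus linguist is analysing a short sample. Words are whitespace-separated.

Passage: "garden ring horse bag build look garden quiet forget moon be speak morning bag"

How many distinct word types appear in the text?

12

Distinct types: {bag, be, build, forget, garden, horse, look, moon, morning, quiet, ring, speak}
V = 12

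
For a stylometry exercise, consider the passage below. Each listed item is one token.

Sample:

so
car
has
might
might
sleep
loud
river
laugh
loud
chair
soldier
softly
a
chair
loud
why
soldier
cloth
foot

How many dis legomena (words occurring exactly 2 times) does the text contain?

Frequencies: loud:3, might:2, chair:2, soldier:2, so:1, car:1, has:1, sleep:1, river:1, laugh:1, softly:1, a:1, why:1, cloth:1, foot:1
Words with frequency 2: chair, might, soldier

3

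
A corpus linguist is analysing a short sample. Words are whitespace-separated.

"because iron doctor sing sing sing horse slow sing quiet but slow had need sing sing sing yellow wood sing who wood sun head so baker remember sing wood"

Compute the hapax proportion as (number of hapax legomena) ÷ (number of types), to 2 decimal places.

Frequencies: sing:9, wood:3, slow:2, because:1, iron:1, doctor:1, horse:1, quiet:1, but:1, had:1, need:1, yellow:1, who:1, sun:1, head:1, so:1, baker:1, remember:1
Hapax count = 15; type count = 18.
Ratio = 15 / 18 = 0.83

0.83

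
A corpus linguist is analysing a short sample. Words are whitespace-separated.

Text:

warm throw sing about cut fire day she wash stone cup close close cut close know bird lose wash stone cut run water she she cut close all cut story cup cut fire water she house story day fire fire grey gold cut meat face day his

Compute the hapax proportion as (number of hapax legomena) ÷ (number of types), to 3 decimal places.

Frequencies: cut:7, fire:4, she:4, close:4, day:3, wash:2, stone:2, cup:2, water:2, story:2, warm:1, throw:1, sing:1, about:1, know:1, bird:1, lose:1, run:1, all:1, house:1, … (5 more, each freq 1)
Hapax count = 15; type count = 25.
Ratio = 15 / 25 = 0.600

0.600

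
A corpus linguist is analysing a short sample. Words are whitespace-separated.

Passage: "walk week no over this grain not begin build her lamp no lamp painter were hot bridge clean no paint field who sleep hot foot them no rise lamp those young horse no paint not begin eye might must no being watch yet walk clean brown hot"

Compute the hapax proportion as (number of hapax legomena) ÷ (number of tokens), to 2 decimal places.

0.53

Frequencies: no:6, lamp:3, hot:3, walk:2, not:2, begin:2, clean:2, paint:2, week:1, over:1, this:1, grain:1, build:1, her:1, painter:1, were:1, bridge:1, field:1, who:1, sleep:1, … (13 more, each freq 1)
Hapax count = 25; token count = 47.
Ratio = 25 / 47 = 0.53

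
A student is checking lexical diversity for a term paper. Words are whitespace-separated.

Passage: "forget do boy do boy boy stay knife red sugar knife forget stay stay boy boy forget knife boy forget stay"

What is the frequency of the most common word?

6

Frequencies: boy:6, forget:4, stay:4, knife:3, do:2, red:1, sugar:1
Most common: 'boy' with frequency 6.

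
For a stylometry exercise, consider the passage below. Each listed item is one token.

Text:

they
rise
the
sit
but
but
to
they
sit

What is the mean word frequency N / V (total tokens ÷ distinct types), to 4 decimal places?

N = 9 tokens, V = 6 types.
Mean frequency = N / V = 9 / 6 = 1.5000

1.5000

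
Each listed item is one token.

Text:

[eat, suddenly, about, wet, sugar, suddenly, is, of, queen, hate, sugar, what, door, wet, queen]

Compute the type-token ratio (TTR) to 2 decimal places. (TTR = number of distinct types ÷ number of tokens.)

N = 15 tokens, V = 11 types.
TTR = V / N = 11 / 15 = 0.73

0.73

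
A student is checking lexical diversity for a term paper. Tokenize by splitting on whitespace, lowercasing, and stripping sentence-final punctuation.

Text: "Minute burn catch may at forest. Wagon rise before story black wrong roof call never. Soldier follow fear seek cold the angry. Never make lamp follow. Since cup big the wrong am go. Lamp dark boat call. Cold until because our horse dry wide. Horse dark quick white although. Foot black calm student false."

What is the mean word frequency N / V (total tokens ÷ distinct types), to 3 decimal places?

1.227

N = 54 tokens, V = 44 types.
Mean frequency = N / V = 54 / 44 = 1.227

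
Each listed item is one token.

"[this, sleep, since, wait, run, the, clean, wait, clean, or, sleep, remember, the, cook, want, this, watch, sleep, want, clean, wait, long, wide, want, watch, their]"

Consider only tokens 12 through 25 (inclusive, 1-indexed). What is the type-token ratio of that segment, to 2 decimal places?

0.79

Segment tokens 12–25: remember, the, cook, want, this, watch, sleep, want, clean, wait, long, wide, want, watch
Segment N = 14, segment V = 11.
TTR = 11 / 14 = 0.79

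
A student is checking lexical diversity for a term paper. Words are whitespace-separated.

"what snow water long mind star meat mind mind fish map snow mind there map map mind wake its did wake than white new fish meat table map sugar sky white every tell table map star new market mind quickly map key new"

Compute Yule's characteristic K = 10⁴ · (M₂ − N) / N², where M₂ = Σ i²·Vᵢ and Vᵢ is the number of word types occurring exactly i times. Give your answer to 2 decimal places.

432.67

Frequencies: mind:6, map:6, new:3, snow:2, star:2, meat:2, fish:2, wake:2, white:2, table:2, what:1, water:1, long:1, there:1, its:1, did:1, than:1, sugar:1, sky:1, every:1, … (4 more, each freq 1)
N = 43. Frequency spectrum: V_1=14, V_2=7, V_3=1, V_6=2
M₂ = 1²·14 + 2²·7 + 3²·1 + 6²·2 = 123
K = 10000 × (123 − 43) / 43² = 432.67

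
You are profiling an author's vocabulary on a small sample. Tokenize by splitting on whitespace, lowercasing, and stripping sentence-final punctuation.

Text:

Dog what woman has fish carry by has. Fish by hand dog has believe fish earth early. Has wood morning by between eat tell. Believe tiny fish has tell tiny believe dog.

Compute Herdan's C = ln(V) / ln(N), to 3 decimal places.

0.817

N = 32, V = 17.
ln(V) = 2.833213, ln(N) = 3.465736
C = 2.833213 / 3.465736 = 0.817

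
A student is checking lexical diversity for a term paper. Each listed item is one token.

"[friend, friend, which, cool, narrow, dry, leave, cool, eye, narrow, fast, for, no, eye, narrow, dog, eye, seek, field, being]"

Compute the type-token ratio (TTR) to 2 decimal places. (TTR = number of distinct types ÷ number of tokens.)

N = 20 tokens, V = 14 types.
TTR = V / N = 14 / 20 = 0.70

0.70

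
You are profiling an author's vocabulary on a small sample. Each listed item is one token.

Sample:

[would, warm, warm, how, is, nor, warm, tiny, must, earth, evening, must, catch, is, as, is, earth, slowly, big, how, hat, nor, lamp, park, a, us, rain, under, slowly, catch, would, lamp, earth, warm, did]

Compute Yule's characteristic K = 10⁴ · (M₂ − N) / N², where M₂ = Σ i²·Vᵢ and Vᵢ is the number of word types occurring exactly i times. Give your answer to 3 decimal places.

310.204

Frequencies: warm:4, is:3, earth:3, would:2, how:2, nor:2, must:2, catch:2, slowly:2, lamp:2, tiny:1, evening:1, as:1, big:1, hat:1, park:1, a:1, us:1, rain:1, under:1, … (1 more, each freq 1)
N = 35. Frequency spectrum: V_1=11, V_2=7, V_3=2, V_4=1
M₂ = 1²·11 + 2²·7 + 3²·2 + 4²·1 = 73
K = 10000 × (73 − 35) / 35² = 310.204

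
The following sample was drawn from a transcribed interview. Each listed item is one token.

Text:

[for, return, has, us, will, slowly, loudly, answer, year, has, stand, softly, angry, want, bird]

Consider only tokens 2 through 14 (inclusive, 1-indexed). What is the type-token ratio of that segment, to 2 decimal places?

Segment tokens 2–14: return, has, us, will, slowly, loudly, answer, year, has, stand, softly, angry, want
Segment N = 13, segment V = 12.
TTR = 12 / 13 = 0.92

0.92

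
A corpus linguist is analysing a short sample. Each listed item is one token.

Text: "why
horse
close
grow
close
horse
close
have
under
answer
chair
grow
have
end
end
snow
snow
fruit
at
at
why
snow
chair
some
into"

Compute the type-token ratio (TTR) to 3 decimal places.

N = 25 tokens, V = 14 types.
TTR = V / N = 14 / 25 = 0.560

0.560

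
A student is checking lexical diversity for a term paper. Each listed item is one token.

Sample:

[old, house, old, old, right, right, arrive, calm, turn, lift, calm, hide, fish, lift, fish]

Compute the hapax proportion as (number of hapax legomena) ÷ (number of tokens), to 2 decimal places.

Frequencies: old:3, right:2, calm:2, lift:2, fish:2, house:1, arrive:1, turn:1, hide:1
Hapax count = 4; token count = 15.
Ratio = 4 / 15 = 0.27

0.27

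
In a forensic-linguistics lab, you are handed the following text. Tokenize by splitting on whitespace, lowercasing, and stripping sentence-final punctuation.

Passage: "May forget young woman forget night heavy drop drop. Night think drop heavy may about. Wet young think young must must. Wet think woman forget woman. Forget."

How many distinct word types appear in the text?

Distinct types: {about, drop, forget, heavy, may, must, night, think, wet, woman, young}
V = 11

11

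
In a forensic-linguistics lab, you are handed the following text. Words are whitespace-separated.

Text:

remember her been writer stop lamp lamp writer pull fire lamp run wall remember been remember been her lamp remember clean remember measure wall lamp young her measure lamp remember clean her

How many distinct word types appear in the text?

Distinct types: {been, clean, fire, her, lamp, measure, pull, remember, run, stop, wall, writer, young}
V = 13

13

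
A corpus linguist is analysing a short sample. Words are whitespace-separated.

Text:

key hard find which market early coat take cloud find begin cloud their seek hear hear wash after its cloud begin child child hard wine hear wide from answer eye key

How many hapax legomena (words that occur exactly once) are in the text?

Frequencies: cloud:3, hear:3, key:2, hard:2, find:2, begin:2, child:2, which:1, market:1, early:1, coat:1, take:1, their:1, seek:1, wash:1, after:1, its:1, wine:1, wide:1, from:1, … (2 more, each freq 1)
Hapax (freq=1): after, answer, coat, early, eye, from, its, market, seek, take, their, wash, which, wide, wine

15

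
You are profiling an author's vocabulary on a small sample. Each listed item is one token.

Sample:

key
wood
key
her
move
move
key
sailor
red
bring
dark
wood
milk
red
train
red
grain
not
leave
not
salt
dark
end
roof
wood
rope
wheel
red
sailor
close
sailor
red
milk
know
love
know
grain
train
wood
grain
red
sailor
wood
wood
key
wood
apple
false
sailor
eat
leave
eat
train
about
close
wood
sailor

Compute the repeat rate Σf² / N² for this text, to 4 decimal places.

Frequencies: wood:8, sailor:6, red:6, key:4, train:3, grain:3, move:2, dark:2, milk:2, not:2, leave:2, close:2, know:2, eat:2, her:1, bring:1, salt:1, end:1, roof:1, rope:1, … (5 more, each freq 1)
Σf² = 213; N² = 3249
Repeat rate = 213 / 3249 = 0.0656

0.0656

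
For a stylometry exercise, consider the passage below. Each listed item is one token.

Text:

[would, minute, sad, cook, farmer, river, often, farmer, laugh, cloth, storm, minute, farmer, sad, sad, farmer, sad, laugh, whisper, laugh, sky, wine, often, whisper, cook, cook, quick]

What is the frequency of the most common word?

Frequencies: sad:4, farmer:4, cook:3, laugh:3, minute:2, often:2, whisper:2, would:1, river:1, cloth:1, storm:1, sky:1, wine:1, quick:1
Most common: 'sad' with frequency 4.

4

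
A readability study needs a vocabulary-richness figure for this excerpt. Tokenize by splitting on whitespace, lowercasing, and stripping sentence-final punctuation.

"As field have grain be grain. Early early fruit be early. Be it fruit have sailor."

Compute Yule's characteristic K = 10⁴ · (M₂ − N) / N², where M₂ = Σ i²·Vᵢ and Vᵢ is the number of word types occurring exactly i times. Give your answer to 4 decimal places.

Frequencies: be:3, early:3, have:2, grain:2, fruit:2, as:1, field:1, it:1, sailor:1
N = 16. Frequency spectrum: V_1=4, V_2=3, V_3=2
M₂ = 1²·4 + 2²·3 + 3²·2 = 34
K = 10000 × (34 − 16) / 16² = 703.1250

703.1250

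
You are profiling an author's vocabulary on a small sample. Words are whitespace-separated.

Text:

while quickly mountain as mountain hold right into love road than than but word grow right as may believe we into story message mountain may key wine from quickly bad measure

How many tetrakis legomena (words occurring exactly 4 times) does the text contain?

Frequencies: mountain:3, quickly:2, as:2, right:2, into:2, than:2, may:2, while:1, hold:1, love:1, road:1, but:1, word:1, grow:1, believe:1, we:1, story:1, message:1, key:1, wine:1, … (3 more, each freq 1)
Words with frequency 4: (none)

0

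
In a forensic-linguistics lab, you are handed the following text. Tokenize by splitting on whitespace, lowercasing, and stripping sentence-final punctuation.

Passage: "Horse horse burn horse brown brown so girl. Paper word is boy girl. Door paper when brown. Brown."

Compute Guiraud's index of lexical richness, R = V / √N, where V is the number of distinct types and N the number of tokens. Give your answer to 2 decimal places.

N = 18, V = 11.
√N = 4.242641
R = 11 / 4.242641 = 2.59

2.59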